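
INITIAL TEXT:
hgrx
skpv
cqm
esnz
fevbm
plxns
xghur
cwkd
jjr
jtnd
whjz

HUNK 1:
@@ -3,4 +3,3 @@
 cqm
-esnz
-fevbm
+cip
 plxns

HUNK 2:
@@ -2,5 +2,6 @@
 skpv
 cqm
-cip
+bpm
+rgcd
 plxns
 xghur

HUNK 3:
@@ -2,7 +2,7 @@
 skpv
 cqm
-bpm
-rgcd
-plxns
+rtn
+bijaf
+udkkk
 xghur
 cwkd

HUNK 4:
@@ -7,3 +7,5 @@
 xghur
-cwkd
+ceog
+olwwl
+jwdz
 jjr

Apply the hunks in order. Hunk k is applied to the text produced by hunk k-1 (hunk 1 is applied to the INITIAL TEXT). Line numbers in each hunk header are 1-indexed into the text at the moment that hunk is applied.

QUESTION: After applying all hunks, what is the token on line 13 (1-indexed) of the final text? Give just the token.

Hunk 1: at line 3 remove [esnz,fevbm] add [cip] -> 10 lines: hgrx skpv cqm cip plxns xghur cwkd jjr jtnd whjz
Hunk 2: at line 2 remove [cip] add [bpm,rgcd] -> 11 lines: hgrx skpv cqm bpm rgcd plxns xghur cwkd jjr jtnd whjz
Hunk 3: at line 2 remove [bpm,rgcd,plxns] add [rtn,bijaf,udkkk] -> 11 lines: hgrx skpv cqm rtn bijaf udkkk xghur cwkd jjr jtnd whjz
Hunk 4: at line 7 remove [cwkd] add [ceog,olwwl,jwdz] -> 13 lines: hgrx skpv cqm rtn bijaf udkkk xghur ceog olwwl jwdz jjr jtnd whjz
Final line 13: whjz

Answer: whjz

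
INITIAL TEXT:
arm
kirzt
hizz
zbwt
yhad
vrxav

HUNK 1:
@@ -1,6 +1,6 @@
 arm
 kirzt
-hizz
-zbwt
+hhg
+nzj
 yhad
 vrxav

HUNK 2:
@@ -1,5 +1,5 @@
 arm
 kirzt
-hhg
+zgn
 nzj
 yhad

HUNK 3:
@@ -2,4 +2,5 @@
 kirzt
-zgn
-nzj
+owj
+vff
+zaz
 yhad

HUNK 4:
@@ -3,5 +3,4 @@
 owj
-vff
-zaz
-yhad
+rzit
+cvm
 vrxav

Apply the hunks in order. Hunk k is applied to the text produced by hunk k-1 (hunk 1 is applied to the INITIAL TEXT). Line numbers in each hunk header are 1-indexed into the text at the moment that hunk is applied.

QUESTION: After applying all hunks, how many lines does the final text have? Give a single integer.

Hunk 1: at line 1 remove [hizz,zbwt] add [hhg,nzj] -> 6 lines: arm kirzt hhg nzj yhad vrxav
Hunk 2: at line 1 remove [hhg] add [zgn] -> 6 lines: arm kirzt zgn nzj yhad vrxav
Hunk 3: at line 2 remove [zgn,nzj] add [owj,vff,zaz] -> 7 lines: arm kirzt owj vff zaz yhad vrxav
Hunk 4: at line 3 remove [vff,zaz,yhad] add [rzit,cvm] -> 6 lines: arm kirzt owj rzit cvm vrxav
Final line count: 6

Answer: 6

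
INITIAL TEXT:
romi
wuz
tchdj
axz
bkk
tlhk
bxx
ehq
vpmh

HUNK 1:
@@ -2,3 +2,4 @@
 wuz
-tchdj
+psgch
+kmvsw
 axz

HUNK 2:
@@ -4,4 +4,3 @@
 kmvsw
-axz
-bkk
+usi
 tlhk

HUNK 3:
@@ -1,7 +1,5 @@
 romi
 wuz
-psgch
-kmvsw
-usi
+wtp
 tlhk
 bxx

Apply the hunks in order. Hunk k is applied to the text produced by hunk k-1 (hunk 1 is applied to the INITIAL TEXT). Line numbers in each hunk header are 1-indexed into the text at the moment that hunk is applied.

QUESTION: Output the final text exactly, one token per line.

Answer: romi
wuz
wtp
tlhk
bxx
ehq
vpmh

Derivation:
Hunk 1: at line 2 remove [tchdj] add [psgch,kmvsw] -> 10 lines: romi wuz psgch kmvsw axz bkk tlhk bxx ehq vpmh
Hunk 2: at line 4 remove [axz,bkk] add [usi] -> 9 lines: romi wuz psgch kmvsw usi tlhk bxx ehq vpmh
Hunk 3: at line 1 remove [psgch,kmvsw,usi] add [wtp] -> 7 lines: romi wuz wtp tlhk bxx ehq vpmh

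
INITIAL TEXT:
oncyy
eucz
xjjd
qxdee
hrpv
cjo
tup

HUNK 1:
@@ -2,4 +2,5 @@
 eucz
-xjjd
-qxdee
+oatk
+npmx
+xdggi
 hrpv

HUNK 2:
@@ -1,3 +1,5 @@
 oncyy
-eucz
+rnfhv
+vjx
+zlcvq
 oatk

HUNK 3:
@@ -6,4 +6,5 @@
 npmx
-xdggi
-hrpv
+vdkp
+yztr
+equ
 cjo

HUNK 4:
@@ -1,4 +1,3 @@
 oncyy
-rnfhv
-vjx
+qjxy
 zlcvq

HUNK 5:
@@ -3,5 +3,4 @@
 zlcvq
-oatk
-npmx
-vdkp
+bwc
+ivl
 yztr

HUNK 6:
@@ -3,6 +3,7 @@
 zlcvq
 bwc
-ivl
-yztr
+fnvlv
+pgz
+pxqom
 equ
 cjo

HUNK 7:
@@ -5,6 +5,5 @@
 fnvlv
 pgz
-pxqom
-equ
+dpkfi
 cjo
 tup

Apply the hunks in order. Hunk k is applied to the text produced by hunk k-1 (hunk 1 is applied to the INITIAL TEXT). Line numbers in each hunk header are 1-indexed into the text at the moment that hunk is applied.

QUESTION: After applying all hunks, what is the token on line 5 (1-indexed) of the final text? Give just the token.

Hunk 1: at line 2 remove [xjjd,qxdee] add [oatk,npmx,xdggi] -> 8 lines: oncyy eucz oatk npmx xdggi hrpv cjo tup
Hunk 2: at line 1 remove [eucz] add [rnfhv,vjx,zlcvq] -> 10 lines: oncyy rnfhv vjx zlcvq oatk npmx xdggi hrpv cjo tup
Hunk 3: at line 6 remove [xdggi,hrpv] add [vdkp,yztr,equ] -> 11 lines: oncyy rnfhv vjx zlcvq oatk npmx vdkp yztr equ cjo tup
Hunk 4: at line 1 remove [rnfhv,vjx] add [qjxy] -> 10 lines: oncyy qjxy zlcvq oatk npmx vdkp yztr equ cjo tup
Hunk 5: at line 3 remove [oatk,npmx,vdkp] add [bwc,ivl] -> 9 lines: oncyy qjxy zlcvq bwc ivl yztr equ cjo tup
Hunk 6: at line 3 remove [ivl,yztr] add [fnvlv,pgz,pxqom] -> 10 lines: oncyy qjxy zlcvq bwc fnvlv pgz pxqom equ cjo tup
Hunk 7: at line 5 remove [pxqom,equ] add [dpkfi] -> 9 lines: oncyy qjxy zlcvq bwc fnvlv pgz dpkfi cjo tup
Final line 5: fnvlv

Answer: fnvlv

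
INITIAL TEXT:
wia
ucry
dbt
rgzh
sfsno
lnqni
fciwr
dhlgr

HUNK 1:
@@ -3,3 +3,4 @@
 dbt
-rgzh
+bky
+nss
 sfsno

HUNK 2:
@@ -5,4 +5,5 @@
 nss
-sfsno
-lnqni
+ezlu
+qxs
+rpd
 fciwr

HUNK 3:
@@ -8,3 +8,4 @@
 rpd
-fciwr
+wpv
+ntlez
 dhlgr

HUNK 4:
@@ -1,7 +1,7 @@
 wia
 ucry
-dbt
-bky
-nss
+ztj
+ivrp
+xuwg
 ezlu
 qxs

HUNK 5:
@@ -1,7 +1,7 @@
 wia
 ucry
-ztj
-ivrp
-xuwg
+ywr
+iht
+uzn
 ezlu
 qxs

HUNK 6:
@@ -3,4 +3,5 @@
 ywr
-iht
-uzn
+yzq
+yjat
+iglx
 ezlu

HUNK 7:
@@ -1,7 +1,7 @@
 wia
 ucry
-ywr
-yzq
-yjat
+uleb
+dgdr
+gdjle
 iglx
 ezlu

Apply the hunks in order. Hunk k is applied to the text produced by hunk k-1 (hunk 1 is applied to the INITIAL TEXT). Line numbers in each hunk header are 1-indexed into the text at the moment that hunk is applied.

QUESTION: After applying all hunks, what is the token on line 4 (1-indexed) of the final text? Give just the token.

Hunk 1: at line 3 remove [rgzh] add [bky,nss] -> 9 lines: wia ucry dbt bky nss sfsno lnqni fciwr dhlgr
Hunk 2: at line 5 remove [sfsno,lnqni] add [ezlu,qxs,rpd] -> 10 lines: wia ucry dbt bky nss ezlu qxs rpd fciwr dhlgr
Hunk 3: at line 8 remove [fciwr] add [wpv,ntlez] -> 11 lines: wia ucry dbt bky nss ezlu qxs rpd wpv ntlez dhlgr
Hunk 4: at line 1 remove [dbt,bky,nss] add [ztj,ivrp,xuwg] -> 11 lines: wia ucry ztj ivrp xuwg ezlu qxs rpd wpv ntlez dhlgr
Hunk 5: at line 1 remove [ztj,ivrp,xuwg] add [ywr,iht,uzn] -> 11 lines: wia ucry ywr iht uzn ezlu qxs rpd wpv ntlez dhlgr
Hunk 6: at line 3 remove [iht,uzn] add [yzq,yjat,iglx] -> 12 lines: wia ucry ywr yzq yjat iglx ezlu qxs rpd wpv ntlez dhlgr
Hunk 7: at line 1 remove [ywr,yzq,yjat] add [uleb,dgdr,gdjle] -> 12 lines: wia ucry uleb dgdr gdjle iglx ezlu qxs rpd wpv ntlez dhlgr
Final line 4: dgdr

Answer: dgdr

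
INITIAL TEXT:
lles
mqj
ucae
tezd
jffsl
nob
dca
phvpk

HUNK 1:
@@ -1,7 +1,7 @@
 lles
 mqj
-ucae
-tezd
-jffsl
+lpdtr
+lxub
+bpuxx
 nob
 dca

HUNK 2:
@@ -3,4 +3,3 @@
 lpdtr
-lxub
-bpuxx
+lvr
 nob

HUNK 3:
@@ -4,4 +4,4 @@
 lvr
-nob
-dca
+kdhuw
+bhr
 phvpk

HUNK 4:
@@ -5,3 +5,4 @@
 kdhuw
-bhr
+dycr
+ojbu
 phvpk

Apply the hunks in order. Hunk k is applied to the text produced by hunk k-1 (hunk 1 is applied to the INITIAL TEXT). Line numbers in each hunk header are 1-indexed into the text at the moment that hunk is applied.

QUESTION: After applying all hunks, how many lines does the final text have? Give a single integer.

Answer: 8

Derivation:
Hunk 1: at line 1 remove [ucae,tezd,jffsl] add [lpdtr,lxub,bpuxx] -> 8 lines: lles mqj lpdtr lxub bpuxx nob dca phvpk
Hunk 2: at line 3 remove [lxub,bpuxx] add [lvr] -> 7 lines: lles mqj lpdtr lvr nob dca phvpk
Hunk 3: at line 4 remove [nob,dca] add [kdhuw,bhr] -> 7 lines: lles mqj lpdtr lvr kdhuw bhr phvpk
Hunk 4: at line 5 remove [bhr] add [dycr,ojbu] -> 8 lines: lles mqj lpdtr lvr kdhuw dycr ojbu phvpk
Final line count: 8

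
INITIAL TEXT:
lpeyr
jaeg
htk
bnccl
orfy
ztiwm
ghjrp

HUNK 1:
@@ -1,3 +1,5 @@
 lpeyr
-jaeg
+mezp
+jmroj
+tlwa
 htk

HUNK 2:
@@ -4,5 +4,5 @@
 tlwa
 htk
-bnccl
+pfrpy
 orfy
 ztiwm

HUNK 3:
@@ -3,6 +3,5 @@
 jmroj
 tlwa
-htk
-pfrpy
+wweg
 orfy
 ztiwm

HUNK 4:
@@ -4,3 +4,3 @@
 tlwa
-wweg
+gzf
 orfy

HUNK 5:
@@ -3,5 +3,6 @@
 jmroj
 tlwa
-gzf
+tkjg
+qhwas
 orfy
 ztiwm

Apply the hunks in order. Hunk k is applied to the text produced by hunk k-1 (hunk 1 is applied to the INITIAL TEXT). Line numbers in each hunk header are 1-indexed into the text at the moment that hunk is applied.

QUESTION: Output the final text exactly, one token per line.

Answer: lpeyr
mezp
jmroj
tlwa
tkjg
qhwas
orfy
ztiwm
ghjrp

Derivation:
Hunk 1: at line 1 remove [jaeg] add [mezp,jmroj,tlwa] -> 9 lines: lpeyr mezp jmroj tlwa htk bnccl orfy ztiwm ghjrp
Hunk 2: at line 4 remove [bnccl] add [pfrpy] -> 9 lines: lpeyr mezp jmroj tlwa htk pfrpy orfy ztiwm ghjrp
Hunk 3: at line 3 remove [htk,pfrpy] add [wweg] -> 8 lines: lpeyr mezp jmroj tlwa wweg orfy ztiwm ghjrp
Hunk 4: at line 4 remove [wweg] add [gzf] -> 8 lines: lpeyr mezp jmroj tlwa gzf orfy ztiwm ghjrp
Hunk 5: at line 3 remove [gzf] add [tkjg,qhwas] -> 9 lines: lpeyr mezp jmroj tlwa tkjg qhwas orfy ztiwm ghjrp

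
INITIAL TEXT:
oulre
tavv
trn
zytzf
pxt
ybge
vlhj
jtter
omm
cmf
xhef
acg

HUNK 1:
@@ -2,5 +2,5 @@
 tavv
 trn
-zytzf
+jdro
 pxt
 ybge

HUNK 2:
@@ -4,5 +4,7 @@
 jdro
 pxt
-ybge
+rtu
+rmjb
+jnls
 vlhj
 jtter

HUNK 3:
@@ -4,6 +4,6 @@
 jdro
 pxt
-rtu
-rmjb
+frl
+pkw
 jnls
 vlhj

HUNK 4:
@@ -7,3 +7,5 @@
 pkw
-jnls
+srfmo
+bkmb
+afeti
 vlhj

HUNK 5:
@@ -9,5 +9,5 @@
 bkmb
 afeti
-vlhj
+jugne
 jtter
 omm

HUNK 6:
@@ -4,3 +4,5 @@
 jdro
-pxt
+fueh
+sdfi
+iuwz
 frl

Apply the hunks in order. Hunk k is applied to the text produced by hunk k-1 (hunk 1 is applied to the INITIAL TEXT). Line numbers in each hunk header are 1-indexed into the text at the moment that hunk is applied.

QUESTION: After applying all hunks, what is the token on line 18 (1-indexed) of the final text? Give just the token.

Hunk 1: at line 2 remove [zytzf] add [jdro] -> 12 lines: oulre tavv trn jdro pxt ybge vlhj jtter omm cmf xhef acg
Hunk 2: at line 4 remove [ybge] add [rtu,rmjb,jnls] -> 14 lines: oulre tavv trn jdro pxt rtu rmjb jnls vlhj jtter omm cmf xhef acg
Hunk 3: at line 4 remove [rtu,rmjb] add [frl,pkw] -> 14 lines: oulre tavv trn jdro pxt frl pkw jnls vlhj jtter omm cmf xhef acg
Hunk 4: at line 7 remove [jnls] add [srfmo,bkmb,afeti] -> 16 lines: oulre tavv trn jdro pxt frl pkw srfmo bkmb afeti vlhj jtter omm cmf xhef acg
Hunk 5: at line 9 remove [vlhj] add [jugne] -> 16 lines: oulre tavv trn jdro pxt frl pkw srfmo bkmb afeti jugne jtter omm cmf xhef acg
Hunk 6: at line 4 remove [pxt] add [fueh,sdfi,iuwz] -> 18 lines: oulre tavv trn jdro fueh sdfi iuwz frl pkw srfmo bkmb afeti jugne jtter omm cmf xhef acg
Final line 18: acg

Answer: acg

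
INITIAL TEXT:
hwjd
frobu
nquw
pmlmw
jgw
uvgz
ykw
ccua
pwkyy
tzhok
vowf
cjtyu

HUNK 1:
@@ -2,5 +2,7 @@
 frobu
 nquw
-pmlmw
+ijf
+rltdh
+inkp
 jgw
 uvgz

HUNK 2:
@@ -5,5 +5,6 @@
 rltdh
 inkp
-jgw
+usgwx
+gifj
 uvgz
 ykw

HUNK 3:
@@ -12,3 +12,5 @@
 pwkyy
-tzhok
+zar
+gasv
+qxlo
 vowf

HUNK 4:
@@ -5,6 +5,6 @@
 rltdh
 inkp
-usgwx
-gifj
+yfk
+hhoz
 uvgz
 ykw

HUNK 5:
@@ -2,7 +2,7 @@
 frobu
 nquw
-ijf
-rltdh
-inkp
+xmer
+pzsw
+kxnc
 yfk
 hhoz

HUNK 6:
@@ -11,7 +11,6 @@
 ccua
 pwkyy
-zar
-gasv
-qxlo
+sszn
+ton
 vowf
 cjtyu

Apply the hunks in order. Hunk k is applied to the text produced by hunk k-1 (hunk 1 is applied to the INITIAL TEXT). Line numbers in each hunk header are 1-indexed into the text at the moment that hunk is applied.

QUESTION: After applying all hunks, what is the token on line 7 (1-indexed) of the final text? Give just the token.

Answer: yfk

Derivation:
Hunk 1: at line 2 remove [pmlmw] add [ijf,rltdh,inkp] -> 14 lines: hwjd frobu nquw ijf rltdh inkp jgw uvgz ykw ccua pwkyy tzhok vowf cjtyu
Hunk 2: at line 5 remove [jgw] add [usgwx,gifj] -> 15 lines: hwjd frobu nquw ijf rltdh inkp usgwx gifj uvgz ykw ccua pwkyy tzhok vowf cjtyu
Hunk 3: at line 12 remove [tzhok] add [zar,gasv,qxlo] -> 17 lines: hwjd frobu nquw ijf rltdh inkp usgwx gifj uvgz ykw ccua pwkyy zar gasv qxlo vowf cjtyu
Hunk 4: at line 5 remove [usgwx,gifj] add [yfk,hhoz] -> 17 lines: hwjd frobu nquw ijf rltdh inkp yfk hhoz uvgz ykw ccua pwkyy zar gasv qxlo vowf cjtyu
Hunk 5: at line 2 remove [ijf,rltdh,inkp] add [xmer,pzsw,kxnc] -> 17 lines: hwjd frobu nquw xmer pzsw kxnc yfk hhoz uvgz ykw ccua pwkyy zar gasv qxlo vowf cjtyu
Hunk 6: at line 11 remove [zar,gasv,qxlo] add [sszn,ton] -> 16 lines: hwjd frobu nquw xmer pzsw kxnc yfk hhoz uvgz ykw ccua pwkyy sszn ton vowf cjtyu
Final line 7: yfk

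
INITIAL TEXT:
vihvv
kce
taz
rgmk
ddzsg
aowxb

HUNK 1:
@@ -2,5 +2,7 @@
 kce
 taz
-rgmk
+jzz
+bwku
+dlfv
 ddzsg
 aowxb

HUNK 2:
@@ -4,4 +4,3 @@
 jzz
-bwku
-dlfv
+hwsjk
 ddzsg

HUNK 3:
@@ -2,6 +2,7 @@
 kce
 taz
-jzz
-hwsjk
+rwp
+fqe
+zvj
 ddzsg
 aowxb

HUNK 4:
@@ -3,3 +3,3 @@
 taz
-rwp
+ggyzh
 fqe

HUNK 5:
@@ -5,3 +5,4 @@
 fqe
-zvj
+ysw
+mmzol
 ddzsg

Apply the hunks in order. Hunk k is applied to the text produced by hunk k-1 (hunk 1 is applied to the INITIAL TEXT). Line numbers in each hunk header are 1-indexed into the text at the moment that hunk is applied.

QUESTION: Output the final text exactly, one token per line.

Hunk 1: at line 2 remove [rgmk] add [jzz,bwku,dlfv] -> 8 lines: vihvv kce taz jzz bwku dlfv ddzsg aowxb
Hunk 2: at line 4 remove [bwku,dlfv] add [hwsjk] -> 7 lines: vihvv kce taz jzz hwsjk ddzsg aowxb
Hunk 3: at line 2 remove [jzz,hwsjk] add [rwp,fqe,zvj] -> 8 lines: vihvv kce taz rwp fqe zvj ddzsg aowxb
Hunk 4: at line 3 remove [rwp] add [ggyzh] -> 8 lines: vihvv kce taz ggyzh fqe zvj ddzsg aowxb
Hunk 5: at line 5 remove [zvj] add [ysw,mmzol] -> 9 lines: vihvv kce taz ggyzh fqe ysw mmzol ddzsg aowxb

Answer: vihvv
kce
taz
ggyzh
fqe
ysw
mmzol
ddzsg
aowxb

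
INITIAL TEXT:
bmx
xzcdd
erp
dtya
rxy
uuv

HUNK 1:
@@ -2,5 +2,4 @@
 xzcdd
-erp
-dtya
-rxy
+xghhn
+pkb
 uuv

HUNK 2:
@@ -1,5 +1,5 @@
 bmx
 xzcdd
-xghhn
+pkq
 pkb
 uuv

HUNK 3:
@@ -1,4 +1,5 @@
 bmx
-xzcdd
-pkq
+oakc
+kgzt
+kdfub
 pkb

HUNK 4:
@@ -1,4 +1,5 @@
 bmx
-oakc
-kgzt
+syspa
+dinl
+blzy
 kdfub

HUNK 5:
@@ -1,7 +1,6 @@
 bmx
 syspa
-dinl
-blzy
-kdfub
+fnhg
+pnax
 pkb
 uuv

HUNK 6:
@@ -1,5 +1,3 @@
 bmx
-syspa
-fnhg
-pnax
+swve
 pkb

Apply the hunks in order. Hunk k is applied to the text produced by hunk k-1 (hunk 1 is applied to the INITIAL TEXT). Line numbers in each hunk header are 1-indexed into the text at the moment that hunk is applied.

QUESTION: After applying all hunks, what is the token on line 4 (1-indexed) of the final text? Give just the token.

Answer: uuv

Derivation:
Hunk 1: at line 2 remove [erp,dtya,rxy] add [xghhn,pkb] -> 5 lines: bmx xzcdd xghhn pkb uuv
Hunk 2: at line 1 remove [xghhn] add [pkq] -> 5 lines: bmx xzcdd pkq pkb uuv
Hunk 3: at line 1 remove [xzcdd,pkq] add [oakc,kgzt,kdfub] -> 6 lines: bmx oakc kgzt kdfub pkb uuv
Hunk 4: at line 1 remove [oakc,kgzt] add [syspa,dinl,blzy] -> 7 lines: bmx syspa dinl blzy kdfub pkb uuv
Hunk 5: at line 1 remove [dinl,blzy,kdfub] add [fnhg,pnax] -> 6 lines: bmx syspa fnhg pnax pkb uuv
Hunk 6: at line 1 remove [syspa,fnhg,pnax] add [swve] -> 4 lines: bmx swve pkb uuv
Final line 4: uuv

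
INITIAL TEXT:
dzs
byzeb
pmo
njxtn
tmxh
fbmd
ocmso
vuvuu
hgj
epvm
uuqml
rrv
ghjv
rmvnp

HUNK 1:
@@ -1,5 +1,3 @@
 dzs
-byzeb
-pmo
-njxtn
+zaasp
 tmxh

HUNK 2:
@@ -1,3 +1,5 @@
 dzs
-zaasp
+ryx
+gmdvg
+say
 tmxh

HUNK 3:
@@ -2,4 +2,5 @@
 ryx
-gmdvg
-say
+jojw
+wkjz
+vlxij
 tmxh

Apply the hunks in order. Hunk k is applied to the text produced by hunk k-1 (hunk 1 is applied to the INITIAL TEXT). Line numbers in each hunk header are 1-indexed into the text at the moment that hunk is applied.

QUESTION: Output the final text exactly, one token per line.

Answer: dzs
ryx
jojw
wkjz
vlxij
tmxh
fbmd
ocmso
vuvuu
hgj
epvm
uuqml
rrv
ghjv
rmvnp

Derivation:
Hunk 1: at line 1 remove [byzeb,pmo,njxtn] add [zaasp] -> 12 lines: dzs zaasp tmxh fbmd ocmso vuvuu hgj epvm uuqml rrv ghjv rmvnp
Hunk 2: at line 1 remove [zaasp] add [ryx,gmdvg,say] -> 14 lines: dzs ryx gmdvg say tmxh fbmd ocmso vuvuu hgj epvm uuqml rrv ghjv rmvnp
Hunk 3: at line 2 remove [gmdvg,say] add [jojw,wkjz,vlxij] -> 15 lines: dzs ryx jojw wkjz vlxij tmxh fbmd ocmso vuvuu hgj epvm uuqml rrv ghjv rmvnp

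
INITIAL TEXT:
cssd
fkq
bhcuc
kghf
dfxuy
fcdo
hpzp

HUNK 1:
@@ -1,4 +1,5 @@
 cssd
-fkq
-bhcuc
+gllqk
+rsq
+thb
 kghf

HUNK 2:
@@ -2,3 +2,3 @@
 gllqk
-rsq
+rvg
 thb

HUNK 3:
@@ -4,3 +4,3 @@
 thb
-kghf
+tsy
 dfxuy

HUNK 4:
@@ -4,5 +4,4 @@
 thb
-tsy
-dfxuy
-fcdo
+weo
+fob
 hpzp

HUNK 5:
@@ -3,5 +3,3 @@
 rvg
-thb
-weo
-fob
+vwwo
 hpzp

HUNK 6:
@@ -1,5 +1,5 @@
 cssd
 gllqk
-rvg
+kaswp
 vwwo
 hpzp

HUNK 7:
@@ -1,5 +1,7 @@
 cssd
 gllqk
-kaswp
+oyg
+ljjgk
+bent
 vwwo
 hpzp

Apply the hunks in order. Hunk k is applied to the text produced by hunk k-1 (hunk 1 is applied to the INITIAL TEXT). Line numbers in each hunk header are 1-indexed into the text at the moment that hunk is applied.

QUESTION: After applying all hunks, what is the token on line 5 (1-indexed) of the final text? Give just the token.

Answer: bent

Derivation:
Hunk 1: at line 1 remove [fkq,bhcuc] add [gllqk,rsq,thb] -> 8 lines: cssd gllqk rsq thb kghf dfxuy fcdo hpzp
Hunk 2: at line 2 remove [rsq] add [rvg] -> 8 lines: cssd gllqk rvg thb kghf dfxuy fcdo hpzp
Hunk 3: at line 4 remove [kghf] add [tsy] -> 8 lines: cssd gllqk rvg thb tsy dfxuy fcdo hpzp
Hunk 4: at line 4 remove [tsy,dfxuy,fcdo] add [weo,fob] -> 7 lines: cssd gllqk rvg thb weo fob hpzp
Hunk 5: at line 3 remove [thb,weo,fob] add [vwwo] -> 5 lines: cssd gllqk rvg vwwo hpzp
Hunk 6: at line 1 remove [rvg] add [kaswp] -> 5 lines: cssd gllqk kaswp vwwo hpzp
Hunk 7: at line 1 remove [kaswp] add [oyg,ljjgk,bent] -> 7 lines: cssd gllqk oyg ljjgk bent vwwo hpzp
Final line 5: bent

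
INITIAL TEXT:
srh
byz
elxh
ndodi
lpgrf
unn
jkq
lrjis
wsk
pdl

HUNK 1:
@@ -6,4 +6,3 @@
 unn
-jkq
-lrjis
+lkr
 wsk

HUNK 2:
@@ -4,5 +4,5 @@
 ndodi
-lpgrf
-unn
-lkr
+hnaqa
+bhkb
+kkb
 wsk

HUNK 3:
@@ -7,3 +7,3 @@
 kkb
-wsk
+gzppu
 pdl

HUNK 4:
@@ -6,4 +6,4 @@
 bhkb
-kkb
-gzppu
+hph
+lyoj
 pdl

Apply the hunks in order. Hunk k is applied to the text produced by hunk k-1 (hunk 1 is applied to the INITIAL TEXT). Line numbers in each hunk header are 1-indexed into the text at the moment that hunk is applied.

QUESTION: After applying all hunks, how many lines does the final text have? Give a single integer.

Answer: 9

Derivation:
Hunk 1: at line 6 remove [jkq,lrjis] add [lkr] -> 9 lines: srh byz elxh ndodi lpgrf unn lkr wsk pdl
Hunk 2: at line 4 remove [lpgrf,unn,lkr] add [hnaqa,bhkb,kkb] -> 9 lines: srh byz elxh ndodi hnaqa bhkb kkb wsk pdl
Hunk 3: at line 7 remove [wsk] add [gzppu] -> 9 lines: srh byz elxh ndodi hnaqa bhkb kkb gzppu pdl
Hunk 4: at line 6 remove [kkb,gzppu] add [hph,lyoj] -> 9 lines: srh byz elxh ndodi hnaqa bhkb hph lyoj pdl
Final line count: 9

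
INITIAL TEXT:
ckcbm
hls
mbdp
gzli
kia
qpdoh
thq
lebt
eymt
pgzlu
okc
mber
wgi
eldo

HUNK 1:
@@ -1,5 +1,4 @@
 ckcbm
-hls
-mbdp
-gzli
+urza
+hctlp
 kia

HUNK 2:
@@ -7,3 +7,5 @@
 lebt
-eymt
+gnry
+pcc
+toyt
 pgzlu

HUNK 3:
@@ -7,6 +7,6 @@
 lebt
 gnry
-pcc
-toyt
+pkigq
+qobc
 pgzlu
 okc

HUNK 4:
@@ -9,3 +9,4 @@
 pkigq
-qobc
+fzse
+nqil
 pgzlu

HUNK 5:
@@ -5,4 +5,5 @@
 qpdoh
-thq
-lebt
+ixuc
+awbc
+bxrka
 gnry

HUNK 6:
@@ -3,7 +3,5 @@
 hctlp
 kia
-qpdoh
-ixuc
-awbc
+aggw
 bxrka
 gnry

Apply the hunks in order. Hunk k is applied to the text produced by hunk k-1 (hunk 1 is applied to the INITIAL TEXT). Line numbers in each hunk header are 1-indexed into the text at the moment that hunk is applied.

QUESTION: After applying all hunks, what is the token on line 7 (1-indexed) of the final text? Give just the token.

Hunk 1: at line 1 remove [hls,mbdp,gzli] add [urza,hctlp] -> 13 lines: ckcbm urza hctlp kia qpdoh thq lebt eymt pgzlu okc mber wgi eldo
Hunk 2: at line 7 remove [eymt] add [gnry,pcc,toyt] -> 15 lines: ckcbm urza hctlp kia qpdoh thq lebt gnry pcc toyt pgzlu okc mber wgi eldo
Hunk 3: at line 7 remove [pcc,toyt] add [pkigq,qobc] -> 15 lines: ckcbm urza hctlp kia qpdoh thq lebt gnry pkigq qobc pgzlu okc mber wgi eldo
Hunk 4: at line 9 remove [qobc] add [fzse,nqil] -> 16 lines: ckcbm urza hctlp kia qpdoh thq lebt gnry pkigq fzse nqil pgzlu okc mber wgi eldo
Hunk 5: at line 5 remove [thq,lebt] add [ixuc,awbc,bxrka] -> 17 lines: ckcbm urza hctlp kia qpdoh ixuc awbc bxrka gnry pkigq fzse nqil pgzlu okc mber wgi eldo
Hunk 6: at line 3 remove [qpdoh,ixuc,awbc] add [aggw] -> 15 lines: ckcbm urza hctlp kia aggw bxrka gnry pkigq fzse nqil pgzlu okc mber wgi eldo
Final line 7: gnry

Answer: gnry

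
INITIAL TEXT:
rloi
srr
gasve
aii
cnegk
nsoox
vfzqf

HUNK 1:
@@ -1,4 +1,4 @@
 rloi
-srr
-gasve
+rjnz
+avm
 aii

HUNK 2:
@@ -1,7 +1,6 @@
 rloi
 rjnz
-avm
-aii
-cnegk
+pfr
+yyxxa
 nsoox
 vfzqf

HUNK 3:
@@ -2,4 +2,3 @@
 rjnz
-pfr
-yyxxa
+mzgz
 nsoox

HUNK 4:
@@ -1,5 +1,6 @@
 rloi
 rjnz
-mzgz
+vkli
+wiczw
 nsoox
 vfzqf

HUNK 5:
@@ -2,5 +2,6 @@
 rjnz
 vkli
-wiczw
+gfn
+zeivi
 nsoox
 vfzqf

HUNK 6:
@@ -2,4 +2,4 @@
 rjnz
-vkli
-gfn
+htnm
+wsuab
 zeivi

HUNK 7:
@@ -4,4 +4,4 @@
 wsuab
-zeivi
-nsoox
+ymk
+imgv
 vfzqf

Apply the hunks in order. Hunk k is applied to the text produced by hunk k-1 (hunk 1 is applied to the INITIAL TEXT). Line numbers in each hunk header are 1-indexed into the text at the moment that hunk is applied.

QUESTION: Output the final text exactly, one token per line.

Hunk 1: at line 1 remove [srr,gasve] add [rjnz,avm] -> 7 lines: rloi rjnz avm aii cnegk nsoox vfzqf
Hunk 2: at line 1 remove [avm,aii,cnegk] add [pfr,yyxxa] -> 6 lines: rloi rjnz pfr yyxxa nsoox vfzqf
Hunk 3: at line 2 remove [pfr,yyxxa] add [mzgz] -> 5 lines: rloi rjnz mzgz nsoox vfzqf
Hunk 4: at line 1 remove [mzgz] add [vkli,wiczw] -> 6 lines: rloi rjnz vkli wiczw nsoox vfzqf
Hunk 5: at line 2 remove [wiczw] add [gfn,zeivi] -> 7 lines: rloi rjnz vkli gfn zeivi nsoox vfzqf
Hunk 6: at line 2 remove [vkli,gfn] add [htnm,wsuab] -> 7 lines: rloi rjnz htnm wsuab zeivi nsoox vfzqf
Hunk 7: at line 4 remove [zeivi,nsoox] add [ymk,imgv] -> 7 lines: rloi rjnz htnm wsuab ymk imgv vfzqf

Answer: rloi
rjnz
htnm
wsuab
ymk
imgv
vfzqf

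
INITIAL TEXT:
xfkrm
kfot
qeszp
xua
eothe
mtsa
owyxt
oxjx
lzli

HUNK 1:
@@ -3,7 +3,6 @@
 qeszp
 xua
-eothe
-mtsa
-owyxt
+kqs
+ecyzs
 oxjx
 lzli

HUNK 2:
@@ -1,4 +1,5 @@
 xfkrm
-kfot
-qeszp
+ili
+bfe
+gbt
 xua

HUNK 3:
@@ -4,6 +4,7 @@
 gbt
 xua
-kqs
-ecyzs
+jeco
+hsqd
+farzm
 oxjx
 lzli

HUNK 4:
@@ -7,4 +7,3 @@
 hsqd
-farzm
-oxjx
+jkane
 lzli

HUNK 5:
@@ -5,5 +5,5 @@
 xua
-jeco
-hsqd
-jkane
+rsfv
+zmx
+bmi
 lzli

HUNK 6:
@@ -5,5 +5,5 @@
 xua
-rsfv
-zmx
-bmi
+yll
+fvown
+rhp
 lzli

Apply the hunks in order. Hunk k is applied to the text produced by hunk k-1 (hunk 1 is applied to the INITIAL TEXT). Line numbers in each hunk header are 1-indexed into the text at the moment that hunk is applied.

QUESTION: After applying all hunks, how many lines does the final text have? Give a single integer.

Hunk 1: at line 3 remove [eothe,mtsa,owyxt] add [kqs,ecyzs] -> 8 lines: xfkrm kfot qeszp xua kqs ecyzs oxjx lzli
Hunk 2: at line 1 remove [kfot,qeszp] add [ili,bfe,gbt] -> 9 lines: xfkrm ili bfe gbt xua kqs ecyzs oxjx lzli
Hunk 3: at line 4 remove [kqs,ecyzs] add [jeco,hsqd,farzm] -> 10 lines: xfkrm ili bfe gbt xua jeco hsqd farzm oxjx lzli
Hunk 4: at line 7 remove [farzm,oxjx] add [jkane] -> 9 lines: xfkrm ili bfe gbt xua jeco hsqd jkane lzli
Hunk 5: at line 5 remove [jeco,hsqd,jkane] add [rsfv,zmx,bmi] -> 9 lines: xfkrm ili bfe gbt xua rsfv zmx bmi lzli
Hunk 6: at line 5 remove [rsfv,zmx,bmi] add [yll,fvown,rhp] -> 9 lines: xfkrm ili bfe gbt xua yll fvown rhp lzli
Final line count: 9

Answer: 9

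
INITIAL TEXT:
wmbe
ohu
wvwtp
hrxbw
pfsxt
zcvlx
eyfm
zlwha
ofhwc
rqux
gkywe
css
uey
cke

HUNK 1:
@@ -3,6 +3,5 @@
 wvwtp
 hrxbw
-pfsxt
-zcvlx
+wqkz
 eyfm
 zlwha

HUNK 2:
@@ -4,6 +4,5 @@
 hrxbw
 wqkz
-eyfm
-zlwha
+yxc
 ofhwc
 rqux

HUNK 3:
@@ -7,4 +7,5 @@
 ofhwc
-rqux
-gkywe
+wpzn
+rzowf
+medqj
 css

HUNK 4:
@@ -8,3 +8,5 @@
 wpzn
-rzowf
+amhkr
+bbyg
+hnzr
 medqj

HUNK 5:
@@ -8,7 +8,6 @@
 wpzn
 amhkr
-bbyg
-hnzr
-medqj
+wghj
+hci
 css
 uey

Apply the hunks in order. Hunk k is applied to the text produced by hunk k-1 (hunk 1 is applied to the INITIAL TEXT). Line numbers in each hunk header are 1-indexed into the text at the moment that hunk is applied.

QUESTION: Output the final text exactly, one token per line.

Hunk 1: at line 3 remove [pfsxt,zcvlx] add [wqkz] -> 13 lines: wmbe ohu wvwtp hrxbw wqkz eyfm zlwha ofhwc rqux gkywe css uey cke
Hunk 2: at line 4 remove [eyfm,zlwha] add [yxc] -> 12 lines: wmbe ohu wvwtp hrxbw wqkz yxc ofhwc rqux gkywe css uey cke
Hunk 3: at line 7 remove [rqux,gkywe] add [wpzn,rzowf,medqj] -> 13 lines: wmbe ohu wvwtp hrxbw wqkz yxc ofhwc wpzn rzowf medqj css uey cke
Hunk 4: at line 8 remove [rzowf] add [amhkr,bbyg,hnzr] -> 15 lines: wmbe ohu wvwtp hrxbw wqkz yxc ofhwc wpzn amhkr bbyg hnzr medqj css uey cke
Hunk 5: at line 8 remove [bbyg,hnzr,medqj] add [wghj,hci] -> 14 lines: wmbe ohu wvwtp hrxbw wqkz yxc ofhwc wpzn amhkr wghj hci css uey cke

Answer: wmbe
ohu
wvwtp
hrxbw
wqkz
yxc
ofhwc
wpzn
amhkr
wghj
hci
css
uey
cke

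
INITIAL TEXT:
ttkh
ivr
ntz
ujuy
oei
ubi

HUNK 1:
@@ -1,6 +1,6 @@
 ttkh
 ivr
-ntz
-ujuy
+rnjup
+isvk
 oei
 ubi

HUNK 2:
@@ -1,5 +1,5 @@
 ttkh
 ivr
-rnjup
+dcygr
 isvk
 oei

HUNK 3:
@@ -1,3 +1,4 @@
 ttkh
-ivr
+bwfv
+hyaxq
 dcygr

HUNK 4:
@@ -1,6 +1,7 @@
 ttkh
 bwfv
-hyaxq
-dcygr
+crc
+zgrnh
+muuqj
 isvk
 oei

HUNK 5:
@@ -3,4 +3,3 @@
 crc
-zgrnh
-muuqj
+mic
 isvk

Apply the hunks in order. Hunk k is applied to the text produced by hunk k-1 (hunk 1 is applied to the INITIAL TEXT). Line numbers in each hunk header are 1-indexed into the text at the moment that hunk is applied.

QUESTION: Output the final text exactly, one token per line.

Answer: ttkh
bwfv
crc
mic
isvk
oei
ubi

Derivation:
Hunk 1: at line 1 remove [ntz,ujuy] add [rnjup,isvk] -> 6 lines: ttkh ivr rnjup isvk oei ubi
Hunk 2: at line 1 remove [rnjup] add [dcygr] -> 6 lines: ttkh ivr dcygr isvk oei ubi
Hunk 3: at line 1 remove [ivr] add [bwfv,hyaxq] -> 7 lines: ttkh bwfv hyaxq dcygr isvk oei ubi
Hunk 4: at line 1 remove [hyaxq,dcygr] add [crc,zgrnh,muuqj] -> 8 lines: ttkh bwfv crc zgrnh muuqj isvk oei ubi
Hunk 5: at line 3 remove [zgrnh,muuqj] add [mic] -> 7 lines: ttkh bwfv crc mic isvk oei ubi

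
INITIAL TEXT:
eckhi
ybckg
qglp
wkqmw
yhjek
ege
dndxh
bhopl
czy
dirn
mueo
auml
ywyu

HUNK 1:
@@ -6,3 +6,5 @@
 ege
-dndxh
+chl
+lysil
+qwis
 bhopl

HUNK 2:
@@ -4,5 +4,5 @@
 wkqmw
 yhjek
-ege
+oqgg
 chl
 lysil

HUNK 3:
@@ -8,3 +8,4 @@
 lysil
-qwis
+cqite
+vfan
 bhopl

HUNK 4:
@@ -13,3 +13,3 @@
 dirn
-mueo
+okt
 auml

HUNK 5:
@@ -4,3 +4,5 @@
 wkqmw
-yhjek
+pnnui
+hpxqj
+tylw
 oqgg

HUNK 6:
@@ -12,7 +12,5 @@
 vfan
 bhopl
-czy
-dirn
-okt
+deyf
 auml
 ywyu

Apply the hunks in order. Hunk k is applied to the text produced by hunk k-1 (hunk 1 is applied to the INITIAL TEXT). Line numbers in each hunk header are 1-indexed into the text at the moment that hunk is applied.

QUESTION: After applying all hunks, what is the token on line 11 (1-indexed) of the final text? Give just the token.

Hunk 1: at line 6 remove [dndxh] add [chl,lysil,qwis] -> 15 lines: eckhi ybckg qglp wkqmw yhjek ege chl lysil qwis bhopl czy dirn mueo auml ywyu
Hunk 2: at line 4 remove [ege] add [oqgg] -> 15 lines: eckhi ybckg qglp wkqmw yhjek oqgg chl lysil qwis bhopl czy dirn mueo auml ywyu
Hunk 3: at line 8 remove [qwis] add [cqite,vfan] -> 16 lines: eckhi ybckg qglp wkqmw yhjek oqgg chl lysil cqite vfan bhopl czy dirn mueo auml ywyu
Hunk 4: at line 13 remove [mueo] add [okt] -> 16 lines: eckhi ybckg qglp wkqmw yhjek oqgg chl lysil cqite vfan bhopl czy dirn okt auml ywyu
Hunk 5: at line 4 remove [yhjek] add [pnnui,hpxqj,tylw] -> 18 lines: eckhi ybckg qglp wkqmw pnnui hpxqj tylw oqgg chl lysil cqite vfan bhopl czy dirn okt auml ywyu
Hunk 6: at line 12 remove [czy,dirn,okt] add [deyf] -> 16 lines: eckhi ybckg qglp wkqmw pnnui hpxqj tylw oqgg chl lysil cqite vfan bhopl deyf auml ywyu
Final line 11: cqite

Answer: cqite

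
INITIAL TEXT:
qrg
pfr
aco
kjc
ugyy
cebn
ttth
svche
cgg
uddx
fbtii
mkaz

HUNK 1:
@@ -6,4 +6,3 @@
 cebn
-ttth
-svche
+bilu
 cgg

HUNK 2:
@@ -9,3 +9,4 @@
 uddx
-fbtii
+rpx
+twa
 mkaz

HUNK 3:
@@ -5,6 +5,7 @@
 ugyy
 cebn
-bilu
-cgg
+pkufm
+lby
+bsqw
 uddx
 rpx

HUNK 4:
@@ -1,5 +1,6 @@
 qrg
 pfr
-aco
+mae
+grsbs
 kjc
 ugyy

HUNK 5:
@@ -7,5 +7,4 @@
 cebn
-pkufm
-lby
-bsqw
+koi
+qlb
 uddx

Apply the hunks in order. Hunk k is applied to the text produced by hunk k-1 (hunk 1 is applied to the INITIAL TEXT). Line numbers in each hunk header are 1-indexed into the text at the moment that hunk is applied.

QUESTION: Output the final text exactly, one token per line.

Answer: qrg
pfr
mae
grsbs
kjc
ugyy
cebn
koi
qlb
uddx
rpx
twa
mkaz

Derivation:
Hunk 1: at line 6 remove [ttth,svche] add [bilu] -> 11 lines: qrg pfr aco kjc ugyy cebn bilu cgg uddx fbtii mkaz
Hunk 2: at line 9 remove [fbtii] add [rpx,twa] -> 12 lines: qrg pfr aco kjc ugyy cebn bilu cgg uddx rpx twa mkaz
Hunk 3: at line 5 remove [bilu,cgg] add [pkufm,lby,bsqw] -> 13 lines: qrg pfr aco kjc ugyy cebn pkufm lby bsqw uddx rpx twa mkaz
Hunk 4: at line 1 remove [aco] add [mae,grsbs] -> 14 lines: qrg pfr mae grsbs kjc ugyy cebn pkufm lby bsqw uddx rpx twa mkaz
Hunk 5: at line 7 remove [pkufm,lby,bsqw] add [koi,qlb] -> 13 lines: qrg pfr mae grsbs kjc ugyy cebn koi qlb uddx rpx twa mkaz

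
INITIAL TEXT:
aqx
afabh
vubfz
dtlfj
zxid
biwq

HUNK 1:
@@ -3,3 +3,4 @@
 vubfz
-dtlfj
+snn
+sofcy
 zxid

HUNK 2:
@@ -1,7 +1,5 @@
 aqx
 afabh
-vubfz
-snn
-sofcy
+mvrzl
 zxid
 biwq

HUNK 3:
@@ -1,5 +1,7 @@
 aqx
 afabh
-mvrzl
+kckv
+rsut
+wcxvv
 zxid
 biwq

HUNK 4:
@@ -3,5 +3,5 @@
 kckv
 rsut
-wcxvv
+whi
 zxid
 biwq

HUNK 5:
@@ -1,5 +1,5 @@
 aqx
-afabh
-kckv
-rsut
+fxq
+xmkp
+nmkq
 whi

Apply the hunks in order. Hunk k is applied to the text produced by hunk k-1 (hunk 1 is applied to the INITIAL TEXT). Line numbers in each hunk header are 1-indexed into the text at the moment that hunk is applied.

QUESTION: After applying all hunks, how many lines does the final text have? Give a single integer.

Answer: 7

Derivation:
Hunk 1: at line 3 remove [dtlfj] add [snn,sofcy] -> 7 lines: aqx afabh vubfz snn sofcy zxid biwq
Hunk 2: at line 1 remove [vubfz,snn,sofcy] add [mvrzl] -> 5 lines: aqx afabh mvrzl zxid biwq
Hunk 3: at line 1 remove [mvrzl] add [kckv,rsut,wcxvv] -> 7 lines: aqx afabh kckv rsut wcxvv zxid biwq
Hunk 4: at line 3 remove [wcxvv] add [whi] -> 7 lines: aqx afabh kckv rsut whi zxid biwq
Hunk 5: at line 1 remove [afabh,kckv,rsut] add [fxq,xmkp,nmkq] -> 7 lines: aqx fxq xmkp nmkq whi zxid biwq
Final line count: 7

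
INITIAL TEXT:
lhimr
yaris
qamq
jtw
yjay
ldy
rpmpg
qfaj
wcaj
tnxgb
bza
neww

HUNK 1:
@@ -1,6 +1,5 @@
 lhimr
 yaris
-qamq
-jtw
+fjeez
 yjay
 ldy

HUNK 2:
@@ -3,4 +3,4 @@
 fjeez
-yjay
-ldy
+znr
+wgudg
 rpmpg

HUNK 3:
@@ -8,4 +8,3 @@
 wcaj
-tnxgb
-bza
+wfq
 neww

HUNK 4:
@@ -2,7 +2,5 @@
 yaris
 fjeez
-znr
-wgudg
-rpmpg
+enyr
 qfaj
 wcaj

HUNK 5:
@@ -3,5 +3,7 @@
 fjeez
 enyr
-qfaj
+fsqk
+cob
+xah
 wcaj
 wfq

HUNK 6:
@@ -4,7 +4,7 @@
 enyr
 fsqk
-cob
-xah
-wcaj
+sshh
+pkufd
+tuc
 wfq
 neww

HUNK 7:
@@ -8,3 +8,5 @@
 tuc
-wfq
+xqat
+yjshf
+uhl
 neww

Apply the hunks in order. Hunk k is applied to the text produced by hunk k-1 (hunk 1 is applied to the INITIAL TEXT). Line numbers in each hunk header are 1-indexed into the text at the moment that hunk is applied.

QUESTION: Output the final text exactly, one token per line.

Answer: lhimr
yaris
fjeez
enyr
fsqk
sshh
pkufd
tuc
xqat
yjshf
uhl
neww

Derivation:
Hunk 1: at line 1 remove [qamq,jtw] add [fjeez] -> 11 lines: lhimr yaris fjeez yjay ldy rpmpg qfaj wcaj tnxgb bza neww
Hunk 2: at line 3 remove [yjay,ldy] add [znr,wgudg] -> 11 lines: lhimr yaris fjeez znr wgudg rpmpg qfaj wcaj tnxgb bza neww
Hunk 3: at line 8 remove [tnxgb,bza] add [wfq] -> 10 lines: lhimr yaris fjeez znr wgudg rpmpg qfaj wcaj wfq neww
Hunk 4: at line 2 remove [znr,wgudg,rpmpg] add [enyr] -> 8 lines: lhimr yaris fjeez enyr qfaj wcaj wfq neww
Hunk 5: at line 3 remove [qfaj] add [fsqk,cob,xah] -> 10 lines: lhimr yaris fjeez enyr fsqk cob xah wcaj wfq neww
Hunk 6: at line 4 remove [cob,xah,wcaj] add [sshh,pkufd,tuc] -> 10 lines: lhimr yaris fjeez enyr fsqk sshh pkufd tuc wfq neww
Hunk 7: at line 8 remove [wfq] add [xqat,yjshf,uhl] -> 12 lines: lhimr yaris fjeez enyr fsqk sshh pkufd tuc xqat yjshf uhl neww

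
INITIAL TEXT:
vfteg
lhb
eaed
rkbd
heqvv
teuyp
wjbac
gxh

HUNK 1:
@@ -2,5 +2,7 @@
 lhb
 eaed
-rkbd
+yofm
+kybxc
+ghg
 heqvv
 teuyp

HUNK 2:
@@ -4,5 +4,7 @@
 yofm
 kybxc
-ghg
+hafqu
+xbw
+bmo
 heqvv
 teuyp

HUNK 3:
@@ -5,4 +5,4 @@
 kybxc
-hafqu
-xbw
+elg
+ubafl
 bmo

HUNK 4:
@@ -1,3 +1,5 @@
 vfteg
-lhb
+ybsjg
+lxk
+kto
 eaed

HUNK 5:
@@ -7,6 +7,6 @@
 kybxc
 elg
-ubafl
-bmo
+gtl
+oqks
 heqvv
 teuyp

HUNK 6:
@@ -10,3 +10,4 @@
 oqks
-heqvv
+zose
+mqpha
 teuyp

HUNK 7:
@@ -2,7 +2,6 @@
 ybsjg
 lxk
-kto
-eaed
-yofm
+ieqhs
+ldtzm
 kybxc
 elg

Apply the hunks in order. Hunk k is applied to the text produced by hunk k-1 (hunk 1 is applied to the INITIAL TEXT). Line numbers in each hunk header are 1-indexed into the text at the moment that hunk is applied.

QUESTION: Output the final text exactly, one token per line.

Answer: vfteg
ybsjg
lxk
ieqhs
ldtzm
kybxc
elg
gtl
oqks
zose
mqpha
teuyp
wjbac
gxh

Derivation:
Hunk 1: at line 2 remove [rkbd] add [yofm,kybxc,ghg] -> 10 lines: vfteg lhb eaed yofm kybxc ghg heqvv teuyp wjbac gxh
Hunk 2: at line 4 remove [ghg] add [hafqu,xbw,bmo] -> 12 lines: vfteg lhb eaed yofm kybxc hafqu xbw bmo heqvv teuyp wjbac gxh
Hunk 3: at line 5 remove [hafqu,xbw] add [elg,ubafl] -> 12 lines: vfteg lhb eaed yofm kybxc elg ubafl bmo heqvv teuyp wjbac gxh
Hunk 4: at line 1 remove [lhb] add [ybsjg,lxk,kto] -> 14 lines: vfteg ybsjg lxk kto eaed yofm kybxc elg ubafl bmo heqvv teuyp wjbac gxh
Hunk 5: at line 7 remove [ubafl,bmo] add [gtl,oqks] -> 14 lines: vfteg ybsjg lxk kto eaed yofm kybxc elg gtl oqks heqvv teuyp wjbac gxh
Hunk 6: at line 10 remove [heqvv] add [zose,mqpha] -> 15 lines: vfteg ybsjg lxk kto eaed yofm kybxc elg gtl oqks zose mqpha teuyp wjbac gxh
Hunk 7: at line 2 remove [kto,eaed,yofm] add [ieqhs,ldtzm] -> 14 lines: vfteg ybsjg lxk ieqhs ldtzm kybxc elg gtl oqks zose mqpha teuyp wjbac gxh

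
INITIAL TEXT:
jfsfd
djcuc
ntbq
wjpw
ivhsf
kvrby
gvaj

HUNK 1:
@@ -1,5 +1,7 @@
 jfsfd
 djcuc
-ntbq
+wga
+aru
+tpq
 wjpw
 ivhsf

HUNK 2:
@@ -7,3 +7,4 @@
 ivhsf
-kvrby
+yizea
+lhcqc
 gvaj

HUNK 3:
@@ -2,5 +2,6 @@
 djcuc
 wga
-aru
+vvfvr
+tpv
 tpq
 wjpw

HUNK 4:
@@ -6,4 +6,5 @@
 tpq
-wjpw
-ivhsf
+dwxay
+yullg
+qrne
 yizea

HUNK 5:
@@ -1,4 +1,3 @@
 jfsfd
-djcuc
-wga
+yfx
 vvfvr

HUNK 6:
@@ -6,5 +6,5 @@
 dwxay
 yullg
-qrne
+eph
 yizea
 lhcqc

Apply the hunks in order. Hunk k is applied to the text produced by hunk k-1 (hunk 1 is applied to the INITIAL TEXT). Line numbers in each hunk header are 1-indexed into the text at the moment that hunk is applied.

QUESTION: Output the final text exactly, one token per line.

Answer: jfsfd
yfx
vvfvr
tpv
tpq
dwxay
yullg
eph
yizea
lhcqc
gvaj

Derivation:
Hunk 1: at line 1 remove [ntbq] add [wga,aru,tpq] -> 9 lines: jfsfd djcuc wga aru tpq wjpw ivhsf kvrby gvaj
Hunk 2: at line 7 remove [kvrby] add [yizea,lhcqc] -> 10 lines: jfsfd djcuc wga aru tpq wjpw ivhsf yizea lhcqc gvaj
Hunk 3: at line 2 remove [aru] add [vvfvr,tpv] -> 11 lines: jfsfd djcuc wga vvfvr tpv tpq wjpw ivhsf yizea lhcqc gvaj
Hunk 4: at line 6 remove [wjpw,ivhsf] add [dwxay,yullg,qrne] -> 12 lines: jfsfd djcuc wga vvfvr tpv tpq dwxay yullg qrne yizea lhcqc gvaj
Hunk 5: at line 1 remove [djcuc,wga] add [yfx] -> 11 lines: jfsfd yfx vvfvr tpv tpq dwxay yullg qrne yizea lhcqc gvaj
Hunk 6: at line 6 remove [qrne] add [eph] -> 11 lines: jfsfd yfx vvfvr tpv tpq dwxay yullg eph yizea lhcqc gvaj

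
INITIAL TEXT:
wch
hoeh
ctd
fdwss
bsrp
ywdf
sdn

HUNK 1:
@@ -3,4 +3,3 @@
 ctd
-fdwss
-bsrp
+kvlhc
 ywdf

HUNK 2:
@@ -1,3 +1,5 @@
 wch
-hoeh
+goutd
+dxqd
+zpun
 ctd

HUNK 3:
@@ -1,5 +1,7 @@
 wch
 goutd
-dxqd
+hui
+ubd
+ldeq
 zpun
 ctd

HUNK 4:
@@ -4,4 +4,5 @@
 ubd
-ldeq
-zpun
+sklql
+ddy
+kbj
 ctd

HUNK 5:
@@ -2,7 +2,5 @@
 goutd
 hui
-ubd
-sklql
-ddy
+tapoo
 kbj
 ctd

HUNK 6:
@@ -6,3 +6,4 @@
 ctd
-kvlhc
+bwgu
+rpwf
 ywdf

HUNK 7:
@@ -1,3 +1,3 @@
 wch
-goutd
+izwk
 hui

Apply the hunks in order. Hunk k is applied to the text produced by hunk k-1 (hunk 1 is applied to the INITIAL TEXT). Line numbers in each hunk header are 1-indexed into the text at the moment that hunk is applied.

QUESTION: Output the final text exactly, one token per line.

Hunk 1: at line 3 remove [fdwss,bsrp] add [kvlhc] -> 6 lines: wch hoeh ctd kvlhc ywdf sdn
Hunk 2: at line 1 remove [hoeh] add [goutd,dxqd,zpun] -> 8 lines: wch goutd dxqd zpun ctd kvlhc ywdf sdn
Hunk 3: at line 1 remove [dxqd] add [hui,ubd,ldeq] -> 10 lines: wch goutd hui ubd ldeq zpun ctd kvlhc ywdf sdn
Hunk 4: at line 4 remove [ldeq,zpun] add [sklql,ddy,kbj] -> 11 lines: wch goutd hui ubd sklql ddy kbj ctd kvlhc ywdf sdn
Hunk 5: at line 2 remove [ubd,sklql,ddy] add [tapoo] -> 9 lines: wch goutd hui tapoo kbj ctd kvlhc ywdf sdn
Hunk 6: at line 6 remove [kvlhc] add [bwgu,rpwf] -> 10 lines: wch goutd hui tapoo kbj ctd bwgu rpwf ywdf sdn
Hunk 7: at line 1 remove [goutd] add [izwk] -> 10 lines: wch izwk hui tapoo kbj ctd bwgu rpwf ywdf sdn

Answer: wch
izwk
hui
tapoo
kbj
ctd
bwgu
rpwf
ywdf
sdn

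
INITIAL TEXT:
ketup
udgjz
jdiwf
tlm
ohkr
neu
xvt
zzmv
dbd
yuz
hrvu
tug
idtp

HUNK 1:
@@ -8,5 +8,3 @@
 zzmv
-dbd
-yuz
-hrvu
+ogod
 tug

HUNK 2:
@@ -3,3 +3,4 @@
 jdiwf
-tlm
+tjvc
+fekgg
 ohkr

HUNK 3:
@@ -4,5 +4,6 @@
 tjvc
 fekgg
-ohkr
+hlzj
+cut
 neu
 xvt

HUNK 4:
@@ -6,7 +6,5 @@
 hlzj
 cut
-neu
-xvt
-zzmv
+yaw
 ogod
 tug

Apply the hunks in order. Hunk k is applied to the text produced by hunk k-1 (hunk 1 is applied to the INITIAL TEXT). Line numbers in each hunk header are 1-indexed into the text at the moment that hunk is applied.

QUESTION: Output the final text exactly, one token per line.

Hunk 1: at line 8 remove [dbd,yuz,hrvu] add [ogod] -> 11 lines: ketup udgjz jdiwf tlm ohkr neu xvt zzmv ogod tug idtp
Hunk 2: at line 3 remove [tlm] add [tjvc,fekgg] -> 12 lines: ketup udgjz jdiwf tjvc fekgg ohkr neu xvt zzmv ogod tug idtp
Hunk 3: at line 4 remove [ohkr] add [hlzj,cut] -> 13 lines: ketup udgjz jdiwf tjvc fekgg hlzj cut neu xvt zzmv ogod tug idtp
Hunk 4: at line 6 remove [neu,xvt,zzmv] add [yaw] -> 11 lines: ketup udgjz jdiwf tjvc fekgg hlzj cut yaw ogod tug idtp

Answer: ketup
udgjz
jdiwf
tjvc
fekgg
hlzj
cut
yaw
ogod
tug
idtp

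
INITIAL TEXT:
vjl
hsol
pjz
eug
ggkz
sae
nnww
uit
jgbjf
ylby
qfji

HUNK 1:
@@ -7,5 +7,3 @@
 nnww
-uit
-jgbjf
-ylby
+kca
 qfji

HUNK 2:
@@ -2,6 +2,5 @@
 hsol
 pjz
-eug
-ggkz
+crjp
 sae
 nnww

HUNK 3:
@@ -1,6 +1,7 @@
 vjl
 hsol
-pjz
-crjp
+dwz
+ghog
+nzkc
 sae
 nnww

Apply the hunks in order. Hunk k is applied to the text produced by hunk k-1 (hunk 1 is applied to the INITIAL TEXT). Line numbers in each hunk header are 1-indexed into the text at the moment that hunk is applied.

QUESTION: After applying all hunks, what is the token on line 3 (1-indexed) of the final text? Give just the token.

Answer: dwz

Derivation:
Hunk 1: at line 7 remove [uit,jgbjf,ylby] add [kca] -> 9 lines: vjl hsol pjz eug ggkz sae nnww kca qfji
Hunk 2: at line 2 remove [eug,ggkz] add [crjp] -> 8 lines: vjl hsol pjz crjp sae nnww kca qfji
Hunk 3: at line 1 remove [pjz,crjp] add [dwz,ghog,nzkc] -> 9 lines: vjl hsol dwz ghog nzkc sae nnww kca qfji
Final line 3: dwz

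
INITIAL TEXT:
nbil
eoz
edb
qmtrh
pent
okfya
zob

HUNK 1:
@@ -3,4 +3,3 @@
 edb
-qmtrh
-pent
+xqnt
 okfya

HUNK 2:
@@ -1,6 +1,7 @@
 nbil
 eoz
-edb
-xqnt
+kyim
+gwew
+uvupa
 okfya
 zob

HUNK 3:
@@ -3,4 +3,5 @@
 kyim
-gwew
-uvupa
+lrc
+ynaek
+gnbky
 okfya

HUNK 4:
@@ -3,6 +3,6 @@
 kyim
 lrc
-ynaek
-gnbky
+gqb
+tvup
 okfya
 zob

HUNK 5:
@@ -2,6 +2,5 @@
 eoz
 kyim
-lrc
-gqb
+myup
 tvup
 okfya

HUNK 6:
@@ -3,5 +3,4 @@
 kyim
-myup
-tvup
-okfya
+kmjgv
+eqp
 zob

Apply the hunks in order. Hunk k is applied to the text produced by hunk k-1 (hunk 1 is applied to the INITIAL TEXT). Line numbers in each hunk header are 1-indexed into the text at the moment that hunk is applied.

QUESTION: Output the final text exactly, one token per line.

Answer: nbil
eoz
kyim
kmjgv
eqp
zob

Derivation:
Hunk 1: at line 3 remove [qmtrh,pent] add [xqnt] -> 6 lines: nbil eoz edb xqnt okfya zob
Hunk 2: at line 1 remove [edb,xqnt] add [kyim,gwew,uvupa] -> 7 lines: nbil eoz kyim gwew uvupa okfya zob
Hunk 3: at line 3 remove [gwew,uvupa] add [lrc,ynaek,gnbky] -> 8 lines: nbil eoz kyim lrc ynaek gnbky okfya zob
Hunk 4: at line 3 remove [ynaek,gnbky] add [gqb,tvup] -> 8 lines: nbil eoz kyim lrc gqb tvup okfya zob
Hunk 5: at line 2 remove [lrc,gqb] add [myup] -> 7 lines: nbil eoz kyim myup tvup okfya zob
Hunk 6: at line 3 remove [myup,tvup,okfya] add [kmjgv,eqp] -> 6 lines: nbil eoz kyim kmjgv eqp zob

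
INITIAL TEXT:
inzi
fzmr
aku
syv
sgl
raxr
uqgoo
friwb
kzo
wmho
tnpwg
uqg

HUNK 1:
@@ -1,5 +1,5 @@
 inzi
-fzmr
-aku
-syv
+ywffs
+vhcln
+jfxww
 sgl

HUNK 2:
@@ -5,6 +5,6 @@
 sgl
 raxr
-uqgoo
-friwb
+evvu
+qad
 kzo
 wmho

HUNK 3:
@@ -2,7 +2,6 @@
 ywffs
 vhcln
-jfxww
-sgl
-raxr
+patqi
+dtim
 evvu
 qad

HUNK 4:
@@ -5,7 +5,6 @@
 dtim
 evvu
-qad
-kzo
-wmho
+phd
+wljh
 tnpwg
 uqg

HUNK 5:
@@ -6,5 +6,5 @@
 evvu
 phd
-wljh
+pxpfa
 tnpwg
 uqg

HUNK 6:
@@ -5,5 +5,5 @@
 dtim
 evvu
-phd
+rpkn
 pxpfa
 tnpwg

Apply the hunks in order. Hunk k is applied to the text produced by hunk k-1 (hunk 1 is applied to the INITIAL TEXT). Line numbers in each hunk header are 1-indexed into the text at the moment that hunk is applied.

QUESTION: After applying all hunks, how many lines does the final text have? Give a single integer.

Answer: 10

Derivation:
Hunk 1: at line 1 remove [fzmr,aku,syv] add [ywffs,vhcln,jfxww] -> 12 lines: inzi ywffs vhcln jfxww sgl raxr uqgoo friwb kzo wmho tnpwg uqg
Hunk 2: at line 5 remove [uqgoo,friwb] add [evvu,qad] -> 12 lines: inzi ywffs vhcln jfxww sgl raxr evvu qad kzo wmho tnpwg uqg
Hunk 3: at line 2 remove [jfxww,sgl,raxr] add [patqi,dtim] -> 11 lines: inzi ywffs vhcln patqi dtim evvu qad kzo wmho tnpwg uqg
Hunk 4: at line 5 remove [qad,kzo,wmho] add [phd,wljh] -> 10 lines: inzi ywffs vhcln patqi dtim evvu phd wljh tnpwg uqg
Hunk 5: at line 6 remove [wljh] add [pxpfa] -> 10 lines: inzi ywffs vhcln patqi dtim evvu phd pxpfa tnpwg uqg
Hunk 6: at line 5 remove [phd] add [rpkn] -> 10 lines: inzi ywffs vhcln patqi dtim evvu rpkn pxpfa tnpwg uqg
Final line count: 10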